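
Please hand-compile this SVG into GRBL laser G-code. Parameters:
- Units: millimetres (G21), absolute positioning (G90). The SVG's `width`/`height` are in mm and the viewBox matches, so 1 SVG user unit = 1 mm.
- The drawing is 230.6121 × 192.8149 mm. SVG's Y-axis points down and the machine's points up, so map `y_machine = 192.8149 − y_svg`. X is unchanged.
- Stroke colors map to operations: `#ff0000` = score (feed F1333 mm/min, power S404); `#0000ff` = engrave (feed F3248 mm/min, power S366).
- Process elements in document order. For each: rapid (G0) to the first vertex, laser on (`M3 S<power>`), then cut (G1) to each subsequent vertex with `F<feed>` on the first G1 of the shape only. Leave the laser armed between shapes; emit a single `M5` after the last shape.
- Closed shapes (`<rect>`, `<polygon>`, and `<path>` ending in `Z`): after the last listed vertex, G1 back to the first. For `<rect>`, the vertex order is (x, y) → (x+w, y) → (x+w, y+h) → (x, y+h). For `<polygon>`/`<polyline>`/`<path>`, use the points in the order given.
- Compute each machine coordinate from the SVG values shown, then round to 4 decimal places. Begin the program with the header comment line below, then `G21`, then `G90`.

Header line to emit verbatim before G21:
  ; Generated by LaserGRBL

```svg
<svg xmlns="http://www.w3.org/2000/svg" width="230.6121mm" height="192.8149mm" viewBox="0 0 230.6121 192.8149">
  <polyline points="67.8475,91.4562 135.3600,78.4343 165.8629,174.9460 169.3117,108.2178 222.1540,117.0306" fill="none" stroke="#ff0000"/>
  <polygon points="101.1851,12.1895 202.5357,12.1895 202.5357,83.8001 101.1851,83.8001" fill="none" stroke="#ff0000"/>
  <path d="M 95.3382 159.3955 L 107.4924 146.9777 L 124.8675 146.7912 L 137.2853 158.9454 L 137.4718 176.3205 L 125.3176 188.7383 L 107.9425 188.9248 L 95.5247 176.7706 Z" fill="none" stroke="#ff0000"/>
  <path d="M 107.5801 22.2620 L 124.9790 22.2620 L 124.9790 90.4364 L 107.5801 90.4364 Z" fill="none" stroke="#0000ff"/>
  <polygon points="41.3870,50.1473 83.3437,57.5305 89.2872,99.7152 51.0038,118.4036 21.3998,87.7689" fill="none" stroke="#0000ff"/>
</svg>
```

; Generated by LaserGRBL
G21
G90
G0 X67.8475 Y101.3587
M3 S404
G1 X135.3600 Y114.3806 F1333
G1 X165.8629 Y17.8689
G1 X169.3117 Y84.5971
G1 X222.1540 Y75.7843
G0 X101.1851 Y180.6254
M3 S404
G1 X202.5357 Y180.6254 F1333
G1 X202.5357 Y109.0148
G1 X101.1851 Y109.0148
G1 X101.1851 Y180.6254
G0 X95.3382 Y33.4194
M3 S404
G1 X107.4924 Y45.8372 F1333
G1 X124.8675 Y46.0237
G1 X137.2853 Y33.8695
G1 X137.4718 Y16.4944
G1 X125.3176 Y4.0766
G1 X107.9425 Y3.8901
G1 X95.5247 Y16.0443
G1 X95.3382 Y33.4194
G0 X107.5801 Y170.5529
M3 S366
G1 X124.9790 Y170.5529 F3248
G1 X124.9790 Y102.3785
G1 X107.5801 Y102.3785
G1 X107.5801 Y170.5529
G0 X41.3870 Y142.6676
M3 S366
G1 X83.3437 Y135.2844 F3248
G1 X89.2872 Y93.0997
G1 X51.0038 Y74.4113
G1 X21.3998 Y105.0460
G1 X41.3870 Y142.6676
M5

1 u = 1 mm; y_m = 192.8149 − y.

[1] `<polyline>` open polyline, #ff0000→score S404 F1333: (67.8475,101.3587) → (135.3600,114.3806) → (165.8629,17.8689) → (169.3117,84.5971) → (222.1540,75.7843)

[2] `<polygon>` rectangle, #ff0000→score S404 F1333: (101.1851,180.6254) → (202.5357,180.6254) → (202.5357,109.0148) → (101.1851,109.0148) → (101.1851,180.6254) (closed)

[3] `<path>` regular polygon, #ff0000→score S404 F1333: (95.3382,33.4194) → (107.4924,45.8372) → (124.8675,46.0237) → (137.2853,33.8695) → (137.4718,16.4944) → (125.3176,4.0766) → (107.9425,3.8901) → (95.5247,16.0443) → (95.3382,33.4194) (closed)

[4] `<path>` rectangle, #0000ff→engrave S366 F3248: (107.5801,170.5529) → (124.9790,170.5529) → (124.9790,102.3785) → (107.5801,102.3785) → (107.5801,170.5529) (closed)

[5] `<polygon>` regular polygon, #0000ff→engrave S366 F3248: (41.3870,142.6676) → (83.3437,135.2844) → (89.2872,93.0997) → (51.0038,74.4113) → (21.3998,105.0460) → (41.3870,142.6676) (closed)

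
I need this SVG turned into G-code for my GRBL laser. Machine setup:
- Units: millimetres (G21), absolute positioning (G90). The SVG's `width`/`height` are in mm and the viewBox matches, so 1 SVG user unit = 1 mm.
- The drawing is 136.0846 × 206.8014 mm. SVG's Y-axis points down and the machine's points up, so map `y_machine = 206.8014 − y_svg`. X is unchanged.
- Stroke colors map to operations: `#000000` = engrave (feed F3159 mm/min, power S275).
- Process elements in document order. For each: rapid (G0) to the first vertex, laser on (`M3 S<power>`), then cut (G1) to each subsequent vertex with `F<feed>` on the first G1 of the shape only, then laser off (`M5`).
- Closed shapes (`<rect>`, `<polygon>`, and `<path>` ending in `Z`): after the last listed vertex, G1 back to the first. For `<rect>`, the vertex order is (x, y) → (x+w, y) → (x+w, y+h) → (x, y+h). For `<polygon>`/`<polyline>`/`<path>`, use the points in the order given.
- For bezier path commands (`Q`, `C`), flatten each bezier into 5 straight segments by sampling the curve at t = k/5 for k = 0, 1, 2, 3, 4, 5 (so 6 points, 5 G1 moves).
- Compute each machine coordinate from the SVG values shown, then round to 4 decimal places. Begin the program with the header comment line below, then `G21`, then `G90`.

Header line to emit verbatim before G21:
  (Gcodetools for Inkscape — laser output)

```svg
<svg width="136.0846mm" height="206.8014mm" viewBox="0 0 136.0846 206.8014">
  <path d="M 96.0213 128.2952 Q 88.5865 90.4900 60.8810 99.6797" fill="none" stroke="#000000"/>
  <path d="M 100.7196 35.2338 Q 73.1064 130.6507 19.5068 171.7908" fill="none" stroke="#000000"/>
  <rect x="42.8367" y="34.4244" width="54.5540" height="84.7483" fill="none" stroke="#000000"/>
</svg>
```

viewBox `0 0 136.0846 206.8014` with mm width/height → 1 unit = 1 mm. Flip: y_m = 206.8014 − y_svg.

**Shape 1** — `<path>` quadratic bezier, stroke `#000000` → engrave (S275, F3159). Control points (SVG): P0=(96.0213,128.2952), P1=(88.5865,90.4900), P2=(60.8810,99.6797); sampled at t=k/5. Machine vertices: (96.0213,78.5062) → (92.2366,91.7485) → (86.8301,101.2312) → (79.8021,106.9543) → (71.1524,108.9178) → (60.8810,107.1217). Open path.

**Shape 2** — `<path>` quadratic bezier, stroke `#000000` → engrave (S275, F3159). Control points (SVG): P0=(100.7196,35.2338), P1=(73.1064,130.6507), P2=(19.5068,171.7908); sampled at t=k/5. Machine vertices: (100.7196,171.5676) → (88.6349,135.5719) → (74.4712,103.9184) → (58.2287,76.6070) → (39.9072,53.6377) → (19.5068,35.0106). Open path.

**Shape 3** — `<rect>` rectangle, stroke `#000000` → engrave (S275, F3159). Machine vertices: (42.8367,172.3770) → (97.3907,172.3770) → (97.3907,87.6287) → (42.8367,87.6287) → (42.8367,172.3770). Closed: final G1 returns to the first vertex.

(Gcodetools for Inkscape — laser output)
G21
G90
G0 X96.0213 Y78.5062
M3 S275
G1 X92.2366 Y91.7485 F3159
G1 X86.8301 Y101.2312
G1 X79.8021 Y106.9543
G1 X71.1524 Y108.9178
G1 X60.8810 Y107.1217
M5
G0 X100.7196 Y171.5676
M3 S275
G1 X88.6349 Y135.5719 F3159
G1 X74.4712 Y103.9184
G1 X58.2287 Y76.6070
G1 X39.9072 Y53.6377
G1 X19.5068 Y35.0106
M5
G0 X42.8367 Y172.3770
M3 S275
G1 X97.3907 Y172.3770 F3159
G1 X97.3907 Y87.6287
G1 X42.8367 Y87.6287
G1 X42.8367 Y172.3770
M5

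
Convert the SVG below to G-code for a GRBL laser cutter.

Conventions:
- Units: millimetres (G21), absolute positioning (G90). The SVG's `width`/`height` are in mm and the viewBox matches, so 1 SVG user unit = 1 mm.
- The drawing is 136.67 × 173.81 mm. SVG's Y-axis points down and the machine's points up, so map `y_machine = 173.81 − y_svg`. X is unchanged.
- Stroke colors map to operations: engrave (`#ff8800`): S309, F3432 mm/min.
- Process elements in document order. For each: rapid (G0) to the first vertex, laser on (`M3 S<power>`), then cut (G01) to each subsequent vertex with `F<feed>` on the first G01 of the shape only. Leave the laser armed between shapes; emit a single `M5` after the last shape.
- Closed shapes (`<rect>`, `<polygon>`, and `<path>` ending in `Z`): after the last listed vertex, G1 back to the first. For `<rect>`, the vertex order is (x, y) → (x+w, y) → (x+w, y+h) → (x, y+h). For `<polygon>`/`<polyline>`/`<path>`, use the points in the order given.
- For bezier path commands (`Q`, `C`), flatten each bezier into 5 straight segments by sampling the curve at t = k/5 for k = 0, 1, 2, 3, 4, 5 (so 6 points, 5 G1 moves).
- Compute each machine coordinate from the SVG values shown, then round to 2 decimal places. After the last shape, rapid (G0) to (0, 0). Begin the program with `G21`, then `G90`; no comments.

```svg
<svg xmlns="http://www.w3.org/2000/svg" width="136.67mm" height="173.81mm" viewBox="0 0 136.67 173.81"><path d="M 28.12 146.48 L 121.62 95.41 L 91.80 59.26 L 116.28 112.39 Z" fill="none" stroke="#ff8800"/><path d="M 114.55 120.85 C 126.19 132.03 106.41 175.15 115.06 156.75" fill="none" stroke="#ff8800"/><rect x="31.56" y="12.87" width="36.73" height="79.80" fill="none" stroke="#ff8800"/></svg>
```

G21
G90
G0 X28.12 Y27.33
M3 S309
G01 X121.62 Y78.40 F3432
G01 X91.80 Y114.55
G01 X116.28 Y61.42
G01 X28.12 Y27.33
G0 X114.55 Y52.96
M3 S309
G01 X118.24 Y43.17 F3432
G01 X117.27 Y30.19
G01 X114.50 Y18.53
G01 X112.80 Y12.65
G01 X115.06 Y17.06
G0 X31.56 Y160.94
M3 S309
G01 X68.29 Y160.94 F3432
G01 X68.29 Y81.14
G01 X31.56 Y81.14
G01 X31.56 Y160.94
M5
G0 X0.00 Y0.00

Since the viewBox matches the mm dimensions, user units are millimetres directly. The only transform is the Y-flip y_m = 173.81 − y_svg.

Shape 1 is a closed polygon drawn with `<path>`. Its stroke #ff8800 means engrave at S309, F3432. After flipping Y the toolpath is (28.12,27.33) → (121.62,78.40) → (91.80,114.55) → (116.28,61.42) → (28.12,27.33), returning to the start.

Shape 2 is a cubic bezier drawn with `<path>`. Its stroke #ff8800 means engrave at S309, F3432. After flipping Y the toolpath is (114.55,52.96) → (118.24,43.17) → (117.27,30.19) → (114.50,18.53) → (112.80,12.65) → (115.06,17.06).

Shape 3 is a rectangle drawn with `<rect>`. Its stroke #ff8800 means engrave at S309, F3432. After flipping Y the toolpath is (31.56,160.94) → (68.29,160.94) → (68.29,81.14) → (31.56,81.14) → (31.56,160.94), returning to the start.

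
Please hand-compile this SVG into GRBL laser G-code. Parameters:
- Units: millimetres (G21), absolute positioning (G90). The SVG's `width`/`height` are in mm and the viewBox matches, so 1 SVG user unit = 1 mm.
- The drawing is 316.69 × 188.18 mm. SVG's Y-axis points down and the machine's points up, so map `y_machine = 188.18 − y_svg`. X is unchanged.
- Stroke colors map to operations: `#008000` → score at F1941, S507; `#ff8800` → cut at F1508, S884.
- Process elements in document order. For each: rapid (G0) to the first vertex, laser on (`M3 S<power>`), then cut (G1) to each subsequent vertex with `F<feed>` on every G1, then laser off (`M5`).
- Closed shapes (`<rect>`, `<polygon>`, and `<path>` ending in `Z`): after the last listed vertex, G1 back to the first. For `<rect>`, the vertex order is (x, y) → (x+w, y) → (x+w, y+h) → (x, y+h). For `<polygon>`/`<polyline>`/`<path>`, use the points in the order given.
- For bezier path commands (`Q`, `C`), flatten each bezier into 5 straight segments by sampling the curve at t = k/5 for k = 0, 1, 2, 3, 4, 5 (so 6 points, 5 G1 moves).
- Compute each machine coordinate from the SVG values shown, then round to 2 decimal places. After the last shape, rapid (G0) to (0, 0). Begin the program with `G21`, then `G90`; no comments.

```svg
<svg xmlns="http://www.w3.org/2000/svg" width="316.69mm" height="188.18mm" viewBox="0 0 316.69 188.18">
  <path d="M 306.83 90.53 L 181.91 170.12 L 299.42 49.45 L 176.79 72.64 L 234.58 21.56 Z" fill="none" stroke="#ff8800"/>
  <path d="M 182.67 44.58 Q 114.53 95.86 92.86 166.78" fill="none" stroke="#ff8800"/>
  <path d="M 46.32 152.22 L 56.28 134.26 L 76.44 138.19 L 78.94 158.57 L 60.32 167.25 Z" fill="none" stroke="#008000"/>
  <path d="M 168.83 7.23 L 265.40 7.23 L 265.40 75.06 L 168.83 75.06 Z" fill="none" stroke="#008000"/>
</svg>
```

Since the viewBox matches the mm dimensions, user units are millimetres directly. The only transform is the Y-flip y_m = 188.18 − y_svg.

Shape 1 is a closed polygon drawn with `<path>`. Its stroke #ff8800 means cut at S884, F1508. After flipping Y the toolpath is (306.83,97.65) → (181.91,18.06) → (299.42,138.73) → (176.79,115.54) → (234.58,166.62) → (306.83,97.65), returning to the start.

Shape 2 is a quadratic bezier drawn with `<path>`. Its stroke #ff8800 means cut at S884, F1508. After flipping Y the toolpath is (182.67,143.60) → (157.27,122.30) → (135.59,99.43) → (117.63,74.99) → (103.39,48.98) → (92.86,21.40).

Shape 3 is a regular polygon drawn with `<path>`. Its stroke #008000 means score at S507, F1941. After flipping Y the toolpath is (46.32,35.96) → (56.28,53.92) → (76.44,49.99) → (78.94,29.61) → (60.32,20.93) → (46.32,35.96), returning to the start.

Shape 4 is a rectangle drawn with `<path>`. Its stroke #008000 means score at S507, F1941. After flipping Y the toolpath is (168.83,180.95) → (265.40,180.95) → (265.40,113.12) → (168.83,113.12) → (168.83,180.95), returning to the start.

G21
G90
G0 X306.83 Y97.65
M3 S884
G1 X181.91 Y18.06 F1508
G1 X299.42 Y138.73 F1508
G1 X176.79 Y115.54 F1508
G1 X234.58 Y166.62 F1508
G1 X306.83 Y97.65 F1508
M5
G0 X182.67 Y143.60
M3 S884
G1 X157.27 Y122.30 F1508
G1 X135.59 Y99.43 F1508
G1 X117.63 Y74.99 F1508
G1 X103.39 Y48.98 F1508
G1 X92.86 Y21.40 F1508
M5
G0 X46.32 Y35.96
M3 S507
G1 X56.28 Y53.92 F1941
G1 X76.44 Y49.99 F1941
G1 X78.94 Y29.61 F1941
G1 X60.32 Y20.93 F1941
G1 X46.32 Y35.96 F1941
M5
G0 X168.83 Y180.95
M3 S507
G1 X265.40 Y180.95 F1941
G1 X265.40 Y113.12 F1941
G1 X168.83 Y113.12 F1941
G1 X168.83 Y180.95 F1941
M5
G0 X0.00 Y0.00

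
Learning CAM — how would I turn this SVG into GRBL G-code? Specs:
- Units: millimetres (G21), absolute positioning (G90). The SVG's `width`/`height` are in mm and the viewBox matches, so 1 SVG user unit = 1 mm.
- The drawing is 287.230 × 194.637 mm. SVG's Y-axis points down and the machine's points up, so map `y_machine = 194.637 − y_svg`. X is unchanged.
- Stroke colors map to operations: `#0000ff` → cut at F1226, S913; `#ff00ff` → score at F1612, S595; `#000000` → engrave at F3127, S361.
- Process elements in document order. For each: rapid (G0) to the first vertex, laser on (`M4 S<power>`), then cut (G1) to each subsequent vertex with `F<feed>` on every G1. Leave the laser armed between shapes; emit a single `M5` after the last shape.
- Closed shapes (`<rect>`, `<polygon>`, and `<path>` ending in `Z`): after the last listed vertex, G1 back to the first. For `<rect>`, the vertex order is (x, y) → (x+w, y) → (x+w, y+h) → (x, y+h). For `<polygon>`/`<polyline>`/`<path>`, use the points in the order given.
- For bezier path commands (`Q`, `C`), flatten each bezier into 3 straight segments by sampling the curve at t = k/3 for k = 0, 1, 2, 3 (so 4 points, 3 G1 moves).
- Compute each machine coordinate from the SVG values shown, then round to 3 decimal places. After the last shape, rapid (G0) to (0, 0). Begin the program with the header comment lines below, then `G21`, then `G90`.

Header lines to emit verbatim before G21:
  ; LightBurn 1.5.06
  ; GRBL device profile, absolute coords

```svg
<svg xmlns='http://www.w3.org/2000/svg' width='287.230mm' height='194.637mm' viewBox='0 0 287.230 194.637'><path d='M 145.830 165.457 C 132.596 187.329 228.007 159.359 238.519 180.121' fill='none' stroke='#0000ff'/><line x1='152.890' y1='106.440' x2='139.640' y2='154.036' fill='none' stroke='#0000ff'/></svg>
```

; LightBurn 1.5.06
; GRBL device profile, absolute coords
G21
G90
G0 X145.830 Y29.180
M4 S913
G1 X161.643 Y20.271 F1226
G1 X206.876 Y22.685 F1226
G1 X238.519 Y14.516 F1226
G0 X152.890 Y88.197
M4 S913
G1 X139.640 Y40.601 F1226
M5
G0 X0.000 Y0.000

Since the viewBox matches the mm dimensions, user units are millimetres directly. The only transform is the Y-flip y_m = 194.637 − y_svg.

Shape 1 is a cubic bezier drawn with `<path>`. Its stroke #0000ff means cut at S913, F1226. After flipping Y the toolpath is (145.830,29.180) → (161.643,20.271) → (206.876,22.685) → (238.519,14.516).

Shape 2 is a line segment drawn with `<line>`. Its stroke #0000ff means cut at S913, F1226. After flipping Y the toolpath is (152.890,88.197) → (139.640,40.601).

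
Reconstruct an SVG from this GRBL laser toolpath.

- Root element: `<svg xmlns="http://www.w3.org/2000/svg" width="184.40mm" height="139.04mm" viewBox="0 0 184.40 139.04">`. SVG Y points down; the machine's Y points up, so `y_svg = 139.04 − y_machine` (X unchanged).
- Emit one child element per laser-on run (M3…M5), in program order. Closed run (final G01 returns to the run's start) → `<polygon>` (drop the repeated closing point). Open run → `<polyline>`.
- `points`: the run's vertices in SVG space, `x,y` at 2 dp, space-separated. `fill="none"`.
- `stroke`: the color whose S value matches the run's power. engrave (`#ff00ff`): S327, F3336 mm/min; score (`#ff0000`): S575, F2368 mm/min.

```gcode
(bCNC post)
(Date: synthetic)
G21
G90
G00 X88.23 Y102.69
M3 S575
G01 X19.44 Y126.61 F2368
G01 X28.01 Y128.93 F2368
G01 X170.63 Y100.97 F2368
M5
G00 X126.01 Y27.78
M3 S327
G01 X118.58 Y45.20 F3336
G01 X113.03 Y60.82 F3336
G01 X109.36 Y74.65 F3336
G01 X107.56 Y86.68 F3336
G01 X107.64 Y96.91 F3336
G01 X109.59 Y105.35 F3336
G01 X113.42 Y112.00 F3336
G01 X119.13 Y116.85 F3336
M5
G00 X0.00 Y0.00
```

<svg xmlns="http://www.w3.org/2000/svg" width="184.40mm" height="139.04mm" viewBox="0 0 184.40 139.04">
  <polyline points="88.23,36.35 19.44,12.43 28.01,10.11 170.63,38.07" fill="none" stroke="#ff0000"/>
  <polyline points="126.01,111.26 118.58,93.84 113.03,78.22 109.36,64.39 107.56,52.36 107.64,42.13 109.59,33.69 113.42,27.04 119.13,22.19" fill="none" stroke="#ff00ff"/>
</svg>

y_svg = 139.04 − y_m.

[1] S575→`#ff0000` (score); open run; points: 88.23,36.35 19.44,12.43 28.01,10.11 170.63,38.07

[2] S327→`#ff00ff` (engrave); open run; points: 126.01,111.26 118.58,93.84 113.03,78.22 109.36,64.39 107.56,52.36 107.64,42.13 109.59,33.69 113.42,27.04 119.13,22.19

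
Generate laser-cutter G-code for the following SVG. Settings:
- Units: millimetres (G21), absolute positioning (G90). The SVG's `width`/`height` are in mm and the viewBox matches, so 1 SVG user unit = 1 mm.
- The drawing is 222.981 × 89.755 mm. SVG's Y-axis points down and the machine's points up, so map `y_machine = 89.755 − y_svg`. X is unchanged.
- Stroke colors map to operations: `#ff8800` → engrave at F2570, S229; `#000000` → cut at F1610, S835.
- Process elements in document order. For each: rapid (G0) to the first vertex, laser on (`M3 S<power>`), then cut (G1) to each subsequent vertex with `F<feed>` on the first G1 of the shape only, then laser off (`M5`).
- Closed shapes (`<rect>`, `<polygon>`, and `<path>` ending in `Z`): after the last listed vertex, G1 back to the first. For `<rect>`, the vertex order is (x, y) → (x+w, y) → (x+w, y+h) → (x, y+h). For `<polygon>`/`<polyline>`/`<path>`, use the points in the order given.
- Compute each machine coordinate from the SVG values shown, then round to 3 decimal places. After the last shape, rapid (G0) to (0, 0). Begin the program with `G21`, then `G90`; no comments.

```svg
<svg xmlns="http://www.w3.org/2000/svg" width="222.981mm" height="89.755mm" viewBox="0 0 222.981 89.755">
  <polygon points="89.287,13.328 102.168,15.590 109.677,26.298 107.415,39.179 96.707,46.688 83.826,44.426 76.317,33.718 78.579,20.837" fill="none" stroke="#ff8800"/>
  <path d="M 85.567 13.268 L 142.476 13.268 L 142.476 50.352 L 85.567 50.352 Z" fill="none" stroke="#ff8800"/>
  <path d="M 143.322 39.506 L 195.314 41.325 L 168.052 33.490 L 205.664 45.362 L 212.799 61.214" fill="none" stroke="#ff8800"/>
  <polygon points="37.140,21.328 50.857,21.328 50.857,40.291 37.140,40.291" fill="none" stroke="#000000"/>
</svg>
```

G21
G90
G0 X89.287 Y76.427
M3 S229
G1 X102.168 Y74.165 F2570
G1 X109.677 Y63.457
G1 X107.415 Y50.576
G1 X96.707 Y43.067
G1 X83.826 Y45.329
G1 X76.317 Y56.037
G1 X78.579 Y68.918
G1 X89.287 Y76.427
M5
G0 X85.567 Y76.487
M3 S229
G1 X142.476 Y76.487 F2570
G1 X142.476 Y39.403
G1 X85.567 Y39.403
G1 X85.567 Y76.487
M5
G0 X143.322 Y50.249
M3 S229
G1 X195.314 Y48.430 F2570
G1 X168.052 Y56.265
G1 X205.664 Y44.393
G1 X212.799 Y28.541
M5
G0 X37.140 Y68.427
M3 S835
G1 X50.857 Y68.427 F1610
G1 X50.857 Y49.464
G1 X37.140 Y49.464
G1 X37.140 Y68.427
M5
G0 X0.000 Y0.000

1 u = 1 mm; y_m = 89.755 − y.

[1] `<polygon>` regular polygon, #ff8800→engrave S229 F2570: (89.287,76.427) → (102.168,74.165) → (109.677,63.457) → (107.415,50.576) → (96.707,43.067) → (83.826,45.329) → (76.317,56.037) → (78.579,68.918) → (89.287,76.427) (closed)

[2] `<path>` rectangle, #ff8800→engrave S229 F2570: (85.567,76.487) → (142.476,76.487) → (142.476,39.403) → (85.567,39.403) → (85.567,76.487) (closed)

[3] `<path>` open polyline, #ff8800→engrave S229 F2570: (143.322,50.249) → (195.314,48.430) → (168.052,56.265) → (205.664,44.393) → (212.799,28.541)

[4] `<polygon>` rectangle, #000000→cut S835 F1610: (37.140,68.427) → (50.857,68.427) → (50.857,49.464) → (37.140,49.464) → (37.140,68.427) (closed)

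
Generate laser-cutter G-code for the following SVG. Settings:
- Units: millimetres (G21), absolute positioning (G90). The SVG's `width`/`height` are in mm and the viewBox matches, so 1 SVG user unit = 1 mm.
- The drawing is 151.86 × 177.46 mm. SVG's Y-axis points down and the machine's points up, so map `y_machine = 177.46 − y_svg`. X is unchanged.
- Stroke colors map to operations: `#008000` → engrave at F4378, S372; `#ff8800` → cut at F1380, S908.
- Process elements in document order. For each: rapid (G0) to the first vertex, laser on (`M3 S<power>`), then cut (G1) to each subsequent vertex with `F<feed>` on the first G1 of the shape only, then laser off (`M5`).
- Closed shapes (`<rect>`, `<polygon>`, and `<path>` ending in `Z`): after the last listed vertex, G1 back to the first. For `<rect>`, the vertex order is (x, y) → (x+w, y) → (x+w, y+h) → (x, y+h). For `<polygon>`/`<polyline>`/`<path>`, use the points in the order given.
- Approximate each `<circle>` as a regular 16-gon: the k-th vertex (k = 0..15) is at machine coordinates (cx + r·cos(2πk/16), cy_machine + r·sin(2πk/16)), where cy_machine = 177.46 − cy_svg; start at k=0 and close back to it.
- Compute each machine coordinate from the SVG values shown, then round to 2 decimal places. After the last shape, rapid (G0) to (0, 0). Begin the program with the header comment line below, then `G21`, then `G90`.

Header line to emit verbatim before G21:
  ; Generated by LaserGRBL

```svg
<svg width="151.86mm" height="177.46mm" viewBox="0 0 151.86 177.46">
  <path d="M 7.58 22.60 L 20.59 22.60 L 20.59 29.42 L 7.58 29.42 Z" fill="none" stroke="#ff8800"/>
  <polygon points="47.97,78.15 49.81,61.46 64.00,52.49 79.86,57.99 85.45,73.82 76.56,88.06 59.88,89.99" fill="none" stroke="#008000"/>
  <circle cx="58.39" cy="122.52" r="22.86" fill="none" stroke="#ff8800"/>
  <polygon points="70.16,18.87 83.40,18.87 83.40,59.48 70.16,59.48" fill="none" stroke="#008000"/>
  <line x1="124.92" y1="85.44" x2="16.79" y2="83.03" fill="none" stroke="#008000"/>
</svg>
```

1 u = 1 mm; y_m = 177.46 − y.

[1] `<path>` rectangle, #ff8800→cut S908 F1380: (7.58,154.86) → (20.59,154.86) → (20.59,148.04) → (7.58,148.04) → (7.58,154.86) (closed)

[2] `<polygon>` regular polygon, #008000→engrave S372 F4378: (47.97,99.31) → (49.81,116.00) → (64.00,124.97) → (79.86,119.47) → (85.45,103.64) → (76.56,89.40) → (59.88,87.47) → (47.97,99.31) (closed)

[3] `<circle>` circle, #ff8800→cut S908 F1380: (81.25,54.94) → (79.51,63.69) → (74.55,71.10) → (67.14,76.06) → (58.39,77.80) → (49.64,76.06) → (42.23,71.10) → (37.27,63.69) → (35.53,54.94) → (37.27,46.19) → (42.23,38.78) → (49.64,33.82) → (58.39,32.08) → (67.14,33.82) → (74.55,38.78) → (79.51,46.19) → (81.25,54.94) (closed)

[4] `<polygon>` rectangle, #008000→engrave S372 F4378: (70.16,158.59) → (83.40,158.59) → (83.40,117.98) → (70.16,117.98) → (70.16,158.59) (closed)

[5] `<line>` line segment, #008000→engrave S372 F4378: (124.92,92.02) → (16.79,94.43)

; Generated by LaserGRBL
G21
G90
G0 X7.58 Y154.86
M3 S908
G1 X20.59 Y154.86 F1380
G1 X20.59 Y148.04
G1 X7.58 Y148.04
G1 X7.58 Y154.86
M5
G0 X47.97 Y99.31
M3 S372
G1 X49.81 Y116.00 F4378
G1 X64.00 Y124.97
G1 X79.86 Y119.47
G1 X85.45 Y103.64
G1 X76.56 Y89.40
G1 X59.88 Y87.47
G1 X47.97 Y99.31
M5
G0 X81.25 Y54.94
M3 S908
G1 X79.51 Y63.69 F1380
G1 X74.55 Y71.10
G1 X67.14 Y76.06
G1 X58.39 Y77.80
G1 X49.64 Y76.06
G1 X42.23 Y71.10
G1 X37.27 Y63.69
G1 X35.53 Y54.94
G1 X37.27 Y46.19
G1 X42.23 Y38.78
G1 X49.64 Y33.82
G1 X58.39 Y32.08
G1 X67.14 Y33.82
G1 X74.55 Y38.78
G1 X79.51 Y46.19
G1 X81.25 Y54.94
M5
G0 X70.16 Y158.59
M3 S372
G1 X83.40 Y158.59 F4378
G1 X83.40 Y117.98
G1 X70.16 Y117.98
G1 X70.16 Y158.59
M5
G0 X124.92 Y92.02
M3 S372
G1 X16.79 Y94.43 F4378
M5
G0 X0.00 Y0.00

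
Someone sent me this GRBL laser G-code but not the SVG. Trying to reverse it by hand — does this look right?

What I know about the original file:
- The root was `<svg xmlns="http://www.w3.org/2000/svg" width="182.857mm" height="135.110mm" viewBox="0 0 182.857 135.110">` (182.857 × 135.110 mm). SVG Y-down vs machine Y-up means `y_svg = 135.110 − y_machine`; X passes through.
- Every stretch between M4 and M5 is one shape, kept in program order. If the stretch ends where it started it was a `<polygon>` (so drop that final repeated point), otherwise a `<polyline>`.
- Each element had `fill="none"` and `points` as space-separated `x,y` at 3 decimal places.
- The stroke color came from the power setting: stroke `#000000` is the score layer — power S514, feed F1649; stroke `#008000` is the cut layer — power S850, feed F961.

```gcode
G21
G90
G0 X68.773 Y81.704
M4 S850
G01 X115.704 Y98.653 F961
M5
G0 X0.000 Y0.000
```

<svg xmlns="http://www.w3.org/2000/svg" width="182.857mm" height="135.110mm" viewBox="0 0 182.857 135.110">
  <polyline points="68.773,53.406 115.704,36.457" fill="none" stroke="#008000"/>
</svg>

Machine Y-up, SVG Y-down with viewBox height 135.110, so y_svg = 135.110 − y_machine; X carries over. Every run uses S850, so all elements get stroke `#008000` (cut).

Run 1: The run is open, so emit a `<polyline>` with points (Y-flipped): 68.773,53.406 115.704,36.457.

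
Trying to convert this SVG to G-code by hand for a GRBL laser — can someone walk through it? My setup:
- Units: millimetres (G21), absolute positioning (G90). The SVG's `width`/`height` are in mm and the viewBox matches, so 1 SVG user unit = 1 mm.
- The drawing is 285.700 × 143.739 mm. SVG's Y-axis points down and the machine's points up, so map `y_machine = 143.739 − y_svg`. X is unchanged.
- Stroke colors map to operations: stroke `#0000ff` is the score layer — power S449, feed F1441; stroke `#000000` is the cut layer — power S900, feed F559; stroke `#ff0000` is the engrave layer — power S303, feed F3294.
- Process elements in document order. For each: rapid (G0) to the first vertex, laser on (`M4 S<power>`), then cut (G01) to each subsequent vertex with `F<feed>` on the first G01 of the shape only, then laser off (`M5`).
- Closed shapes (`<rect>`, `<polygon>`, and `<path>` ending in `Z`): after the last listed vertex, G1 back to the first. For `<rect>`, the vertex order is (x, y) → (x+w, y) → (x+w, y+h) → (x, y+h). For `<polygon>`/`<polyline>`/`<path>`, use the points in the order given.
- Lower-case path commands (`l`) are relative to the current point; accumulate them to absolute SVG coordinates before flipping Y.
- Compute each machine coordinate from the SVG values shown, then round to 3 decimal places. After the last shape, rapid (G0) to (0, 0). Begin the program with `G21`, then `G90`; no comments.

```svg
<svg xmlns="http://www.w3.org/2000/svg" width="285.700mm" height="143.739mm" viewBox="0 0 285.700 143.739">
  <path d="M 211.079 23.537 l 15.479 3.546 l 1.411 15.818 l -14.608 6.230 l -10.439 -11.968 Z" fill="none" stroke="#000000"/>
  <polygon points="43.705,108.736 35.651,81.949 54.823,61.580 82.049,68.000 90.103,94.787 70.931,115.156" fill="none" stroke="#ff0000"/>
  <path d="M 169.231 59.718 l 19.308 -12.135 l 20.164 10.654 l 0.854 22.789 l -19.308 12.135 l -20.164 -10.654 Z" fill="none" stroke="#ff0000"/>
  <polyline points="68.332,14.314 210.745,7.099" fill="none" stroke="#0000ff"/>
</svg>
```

G21
G90
G0 X211.079 Y120.202
M4 S900
G01 X226.558 Y116.656 F559
G01 X227.969 Y100.838
G01 X213.361 Y94.608
G01 X202.922 Y106.576
G01 X211.079 Y120.202
M5
G0 X43.705 Y35.003
M4 S303
G01 X35.651 Y61.790 F3294
G01 X54.823 Y82.159
G01 X82.049 Y75.739
G01 X90.103 Y48.952
G01 X70.931 Y28.583
G01 X43.705 Y35.003
M5
G0 X169.231 Y84.021
M4 S303
G01 X188.539 Y96.156 F3294
G01 X208.703 Y85.502
G01 X209.557 Y62.713
G01 X190.249 Y50.578
G01 X170.085 Y61.232
G01 X169.231 Y84.021
M5
G0 X68.332 Y129.425
M4 S449
G01 X210.745 Y136.640 F1441
M5
G0 X0.000 Y0.000

Since the viewBox matches the mm dimensions, user units are millimetres directly. The only transform is the Y-flip y_m = 143.739 − y_svg.

Shape 1 is a regular polygon drawn with `<path>`. Its stroke #000000 means cut at S900, F559. After flipping Y the toolpath is (211.079,120.202) → (226.558,116.656) → (227.969,100.838) → (213.361,94.608) → (202.922,106.576) → (211.079,120.202), returning to the start.

Shape 2 is a regular polygon drawn with `<polygon>`. Its stroke #ff0000 means engrave at S303, F3294. After flipping Y the toolpath is (43.705,35.003) → (35.651,61.790) → (54.823,82.159) → (82.049,75.739) → (90.103,48.952) → (70.931,28.583) → (43.705,35.003), returning to the start.

Shape 3 is a regular polygon drawn with `<path>`. Its stroke #ff0000 means engrave at S303, F3294. After flipping Y the toolpath is (169.231,84.021) → (188.539,96.156) → (208.703,85.502) → (209.557,62.713) → (190.249,50.578) → (170.085,61.232) → (169.231,84.021), returning to the start.

Shape 4 is a line segment drawn with `<polyline>`. Its stroke #0000ff means score at S449, F1441. After flipping Y the toolpath is (68.332,129.425) → (210.745,136.640).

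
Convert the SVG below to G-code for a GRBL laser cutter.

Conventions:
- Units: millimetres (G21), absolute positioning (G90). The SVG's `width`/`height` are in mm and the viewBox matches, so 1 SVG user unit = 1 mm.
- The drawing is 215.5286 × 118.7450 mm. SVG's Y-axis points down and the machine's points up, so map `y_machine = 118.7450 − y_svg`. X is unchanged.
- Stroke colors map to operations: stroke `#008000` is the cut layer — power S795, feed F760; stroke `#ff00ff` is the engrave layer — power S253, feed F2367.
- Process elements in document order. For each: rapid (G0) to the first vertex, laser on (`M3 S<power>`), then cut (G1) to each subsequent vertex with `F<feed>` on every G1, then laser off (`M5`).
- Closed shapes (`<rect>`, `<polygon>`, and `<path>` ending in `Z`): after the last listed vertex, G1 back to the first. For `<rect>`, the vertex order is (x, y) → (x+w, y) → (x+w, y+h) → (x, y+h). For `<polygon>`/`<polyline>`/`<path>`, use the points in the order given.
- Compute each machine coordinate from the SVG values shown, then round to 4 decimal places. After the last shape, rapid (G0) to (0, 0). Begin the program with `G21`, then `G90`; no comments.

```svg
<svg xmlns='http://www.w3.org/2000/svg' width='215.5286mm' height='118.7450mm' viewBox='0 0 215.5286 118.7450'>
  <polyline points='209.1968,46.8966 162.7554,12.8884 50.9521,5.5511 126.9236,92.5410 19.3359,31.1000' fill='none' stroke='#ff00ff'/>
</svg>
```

Since the viewBox matches the mm dimensions, user units are millimetres directly. The only transform is the Y-flip y_m = 118.7450 − y_svg.

Shape 1 is a open polyline drawn with `<polyline>`. Its stroke #ff00ff means engrave at S253, F2367. After flipping Y the toolpath is (209.1968,71.8484) → (162.7554,105.8566) → (50.9521,113.1939) → (126.9236,26.2040) → (19.3359,87.6450).

G21
G90
G0 X209.1968 Y71.8484
M3 S253
G1 X162.7554 Y105.8566 F2367
G1 X50.9521 Y113.1939 F2367
G1 X126.9236 Y26.2040 F2367
G1 X19.3359 Y87.6450 F2367
M5
G0 X0.0000 Y0.0000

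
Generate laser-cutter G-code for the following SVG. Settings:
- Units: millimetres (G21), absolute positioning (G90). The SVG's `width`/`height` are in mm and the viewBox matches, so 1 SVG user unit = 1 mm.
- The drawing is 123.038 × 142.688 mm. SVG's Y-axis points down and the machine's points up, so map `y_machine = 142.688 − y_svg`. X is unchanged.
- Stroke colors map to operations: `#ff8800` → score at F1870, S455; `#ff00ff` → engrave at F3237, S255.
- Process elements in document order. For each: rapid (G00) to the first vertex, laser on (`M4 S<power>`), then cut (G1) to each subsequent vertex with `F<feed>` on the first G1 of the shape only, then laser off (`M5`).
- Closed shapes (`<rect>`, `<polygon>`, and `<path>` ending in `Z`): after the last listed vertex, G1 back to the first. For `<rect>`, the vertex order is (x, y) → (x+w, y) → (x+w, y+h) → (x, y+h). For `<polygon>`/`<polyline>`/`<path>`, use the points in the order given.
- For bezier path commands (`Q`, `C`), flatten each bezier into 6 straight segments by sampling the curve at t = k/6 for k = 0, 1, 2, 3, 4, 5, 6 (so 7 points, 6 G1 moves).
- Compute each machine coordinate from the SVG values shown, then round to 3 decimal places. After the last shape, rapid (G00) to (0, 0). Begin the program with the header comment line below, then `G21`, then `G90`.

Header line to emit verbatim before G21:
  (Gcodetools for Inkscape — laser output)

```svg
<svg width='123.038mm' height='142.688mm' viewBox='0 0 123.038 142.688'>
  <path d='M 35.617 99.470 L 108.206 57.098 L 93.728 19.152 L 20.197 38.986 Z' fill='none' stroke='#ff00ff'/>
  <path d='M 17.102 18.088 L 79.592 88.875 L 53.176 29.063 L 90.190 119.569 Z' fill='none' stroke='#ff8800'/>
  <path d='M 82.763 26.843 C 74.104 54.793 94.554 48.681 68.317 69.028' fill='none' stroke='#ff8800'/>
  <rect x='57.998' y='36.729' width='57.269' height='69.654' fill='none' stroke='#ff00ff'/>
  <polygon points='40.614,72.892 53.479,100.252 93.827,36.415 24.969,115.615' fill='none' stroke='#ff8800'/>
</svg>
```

Since the viewBox matches the mm dimensions, user units are millimetres directly. The only transform is the Y-flip y_m = 142.688 − y_svg.

Shape 1 is a closed polygon drawn with `<path>`. Its stroke #ff00ff means engrave at S255, F3237. After flipping Y the toolpath is (35.617,43.218) → (108.206,85.590) → (93.728,123.536) → (20.197,103.702) → (35.617,43.218), returning to the start.

Shape 2 is a closed polygon drawn with `<path>`. Its stroke #ff8800 means score at S455, F1870. After flipping Y the toolpath is (17.102,124.600) → (79.592,53.813) → (53.176,113.625) → (90.190,23.119) → (17.102,124.600), returning to the start.

Shape 3 is a cubic bezier drawn with `<path>`. Its stroke #ff8800 means score at S455, F1870. After flipping Y the toolpath is (82.763,115.845) → (80.508,104.428) → (81.000,97.007) → (82.132,91.901) → (81.799,87.429) → (77.896,81.909) → (68.317,73.660).

Shape 4 is a rectangle drawn with `<rect>`. Its stroke #ff00ff means engrave at S255, F3237. After flipping Y the toolpath is (57.998,105.959) → (115.267,105.959) → (115.267,36.305) → (57.998,36.305) → (57.998,105.959), returning to the start.

Shape 5 is a closed polygon drawn with `<polygon>`. Its stroke #ff8800 means score at S455, F1870. After flipping Y the toolpath is (40.614,69.796) → (53.479,42.436) → (93.827,106.273) → (24.969,27.073) → (40.614,69.796), returning to the start.

(Gcodetools for Inkscape — laser output)
G21
G90
G00 X35.617 Y43.218
M4 S255
G1 X108.206 Y85.590 F3237
G1 X93.728 Y123.536
G1 X20.197 Y103.702
G1 X35.617 Y43.218
M5
G00 X17.102 Y124.600
M4 S455
G1 X79.592 Y53.813 F1870
G1 X53.176 Y113.625
G1 X90.190 Y23.119
G1 X17.102 Y124.600
M5
G00 X82.763 Y115.845
M4 S455
G1 X80.508 Y104.428 F1870
G1 X81.000 Y97.007
G1 X82.132 Y91.901
G1 X81.799 Y87.429
G1 X77.896 Y81.909
G1 X68.317 Y73.660
M5
G00 X57.998 Y105.959
M4 S255
G1 X115.267 Y105.959 F3237
G1 X115.267 Y36.305
G1 X57.998 Y36.305
G1 X57.998 Y105.959
M5
G00 X40.614 Y69.796
M4 S455
G1 X53.479 Y42.436 F1870
G1 X93.827 Y106.273
G1 X24.969 Y27.073
G1 X40.614 Y69.796
M5
G00 X0.000 Y0.000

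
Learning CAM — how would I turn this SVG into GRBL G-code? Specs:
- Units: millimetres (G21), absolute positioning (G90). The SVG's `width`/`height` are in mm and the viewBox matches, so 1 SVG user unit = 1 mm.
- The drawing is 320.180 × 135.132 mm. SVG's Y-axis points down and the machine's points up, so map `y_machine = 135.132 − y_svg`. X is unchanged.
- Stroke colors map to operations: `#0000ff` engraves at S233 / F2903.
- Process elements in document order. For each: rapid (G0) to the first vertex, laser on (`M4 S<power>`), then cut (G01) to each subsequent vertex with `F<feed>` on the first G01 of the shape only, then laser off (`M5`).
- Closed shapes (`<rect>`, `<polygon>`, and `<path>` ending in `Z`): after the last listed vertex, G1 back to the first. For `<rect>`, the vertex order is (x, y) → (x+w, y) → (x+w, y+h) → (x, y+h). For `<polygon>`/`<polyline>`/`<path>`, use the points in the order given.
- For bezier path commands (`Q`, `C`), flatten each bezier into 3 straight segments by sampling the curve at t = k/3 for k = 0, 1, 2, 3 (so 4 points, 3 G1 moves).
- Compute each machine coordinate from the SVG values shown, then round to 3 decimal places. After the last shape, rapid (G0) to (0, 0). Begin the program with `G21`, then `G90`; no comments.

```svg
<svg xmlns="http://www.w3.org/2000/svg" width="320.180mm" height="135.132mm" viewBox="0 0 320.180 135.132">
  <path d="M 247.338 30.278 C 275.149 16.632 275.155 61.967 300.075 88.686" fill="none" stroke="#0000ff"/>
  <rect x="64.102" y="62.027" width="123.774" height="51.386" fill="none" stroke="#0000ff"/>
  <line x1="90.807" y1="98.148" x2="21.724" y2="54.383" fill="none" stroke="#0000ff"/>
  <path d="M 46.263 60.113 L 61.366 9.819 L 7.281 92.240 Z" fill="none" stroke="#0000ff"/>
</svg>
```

viewBox `0 0 320.180 135.132` with mm width/height → 1 unit = 1 mm. Flip: y_m = 135.132 − y_svg.

**Shape 1** — `<path>` cubic bezier, stroke `#0000ff` → engrave (S233, F2903). Control points (SVG): P0=(247.338,30.278), P1=(275.149,16.632), P2=(275.155,61.967), P3=(300.075,88.686); sampled at t=k/3. Machine vertices: (247.338,104.854) → (267.833,101.714) → (281.507,76.496) → (300.075,46.446). Open path.

**Shape 2** — `<rect>` rectangle, stroke `#0000ff` → engrave (S233, F2903). Machine vertices: (64.102,73.105) → (187.876,73.105) → (187.876,21.719) → (64.102,21.719) → (64.102,73.105). Closed: final G1 returns to the first vertex.

**Shape 3** — `<line>` line segment, stroke `#0000ff` → engrave (S233, F2903). Machine vertices: (90.807,36.984) → (21.724,80.749). Open path.

**Shape 4** — `<path>` closed polygon, stroke `#0000ff` → engrave (S233, F2903). Machine vertices: (46.263,75.019) → (61.366,125.313) → (7.281,42.892) → (46.263,75.019). Closed: final G1 returns to the first vertex.

G21
G90
G0 X247.338 Y104.854
M4 S233
G01 X267.833 Y101.714 F2903
G01 X281.507 Y76.496
G01 X300.075 Y46.446
M5
G0 X64.102 Y73.105
M4 S233
G01 X187.876 Y73.105 F2903
G01 X187.876 Y21.719
G01 X64.102 Y21.719
G01 X64.102 Y73.105
M5
G0 X90.807 Y36.984
M4 S233
G01 X21.724 Y80.749 F2903
M5
G0 X46.263 Y75.019
M4 S233
G01 X61.366 Y125.313 F2903
G01 X7.281 Y42.892
G01 X46.263 Y75.019
M5
G0 X0.000 Y0.000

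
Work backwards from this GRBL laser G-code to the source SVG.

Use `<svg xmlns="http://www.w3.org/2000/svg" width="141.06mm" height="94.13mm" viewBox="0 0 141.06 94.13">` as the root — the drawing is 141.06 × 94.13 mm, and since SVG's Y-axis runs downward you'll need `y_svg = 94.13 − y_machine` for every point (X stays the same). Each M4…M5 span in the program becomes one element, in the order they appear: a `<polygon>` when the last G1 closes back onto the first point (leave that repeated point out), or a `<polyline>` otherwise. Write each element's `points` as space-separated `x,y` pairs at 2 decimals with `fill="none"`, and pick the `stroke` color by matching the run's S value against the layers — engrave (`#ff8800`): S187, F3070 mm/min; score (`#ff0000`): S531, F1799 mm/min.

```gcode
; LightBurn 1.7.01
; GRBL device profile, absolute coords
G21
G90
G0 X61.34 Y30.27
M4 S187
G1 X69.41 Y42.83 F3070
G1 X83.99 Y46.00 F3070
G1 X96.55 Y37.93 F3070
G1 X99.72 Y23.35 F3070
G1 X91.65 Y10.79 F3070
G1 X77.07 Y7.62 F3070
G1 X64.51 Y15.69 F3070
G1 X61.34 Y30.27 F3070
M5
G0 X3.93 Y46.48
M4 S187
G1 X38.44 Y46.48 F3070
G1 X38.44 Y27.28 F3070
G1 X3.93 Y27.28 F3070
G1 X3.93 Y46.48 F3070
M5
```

y_svg = 94.13 − y_m. Every run uses S187, so all elements get stroke `#ff8800` (engrave).

[1] closed run; points: 61.34,63.86 69.41,51.30 83.99,48.13 96.55,56.20 99.72,70.78 91.65,83.34 77.07,86.51 64.51,78.44

[2] closed run; points: 3.93,47.65 38.44,47.65 38.44,66.85 3.93,66.85

<svg xmlns="http://www.w3.org/2000/svg" width="141.06mm" height="94.13mm" viewBox="0 0 141.06 94.13">
  <polygon points="61.34,63.86 69.41,51.30 83.99,48.13 96.55,56.20 99.72,70.78 91.65,83.34 77.07,86.51 64.51,78.44" fill="none" stroke="#ff8800"/>
  <polygon points="3.93,47.65 38.44,47.65 38.44,66.85 3.93,66.85" fill="none" stroke="#ff8800"/>
</svg>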